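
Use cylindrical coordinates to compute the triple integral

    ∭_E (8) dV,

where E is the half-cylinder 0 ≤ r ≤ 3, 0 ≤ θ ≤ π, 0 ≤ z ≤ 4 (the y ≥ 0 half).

In cylindrical coordinates, x = r cos(θ), y = r sin(θ), z = z, and dV = r dr dθ dz.

The integrand becomes 8, so

    ∭_E (8) dV = ∫_{0}^{π} ∫_{0}^{3} ∫_{0}^{4} (8) · r dz dr dθ.

Inner (z): 32r.
Middle (r from 0 to 3): 144.
Outer (θ): 144π.

Therefore the triple integral equals 144π.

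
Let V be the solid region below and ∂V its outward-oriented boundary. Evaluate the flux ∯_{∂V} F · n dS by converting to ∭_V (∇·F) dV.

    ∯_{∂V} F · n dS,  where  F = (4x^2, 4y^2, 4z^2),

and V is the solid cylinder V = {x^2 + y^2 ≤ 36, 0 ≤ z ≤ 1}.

By the divergence theorem,

    ∯_{∂V} F · n dS = ∭_V (∇ · F) dV.

Compute the divergence:
    ∇ · F = ∂F_x/∂x + ∂F_y/∂y + ∂F_z/∂z = 8x + 8y + 8z.

In cylindrical coordinates, x = r cos(θ), y = r sin(θ), z = z, dV = r dr dθ dz, with 0 ≤ r ≤ 6, 0 ≤ θ ≤ 2π, 0 ≤ z ≤ 1.

The integrand, after substitution and multiplying by the volume element, becomes (8sqrt(2)r sin(θ + π/4) + 8z) · r, so

    ∭_V (∇·F) dV = ∫_0^{2π} ∫_0^{6} ∫_0^{1} (8sqrt(2)r sin(θ + π/4) + 8z) · r dz dr dθ.

Inner (z from 0 to 1): 4r (2sqrt(2)r sin(θ + π/4) + 1).
Middle (r from 0 to 6): 576sqrt(2)sin(θ + π/4) + 72.
Outer (θ from 0 to 2π): 144π.

Therefore ∯_{∂V} F · n dS = 144π.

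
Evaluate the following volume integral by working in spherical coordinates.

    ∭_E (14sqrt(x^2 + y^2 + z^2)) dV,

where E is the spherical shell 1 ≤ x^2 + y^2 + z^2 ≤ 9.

In spherical coordinates, x = ρ sin(φ) cos(θ), y = ρ sin(φ) sin(θ), z = ρ cos(φ), and dV = ρ^2 sin(φ) dρ dφ dθ.

The integrand becomes 14ρ, so

    ∭_E (14sqrt(x^2 + y^2 + z^2)) dV = ∫_{0}^{2π} ∫_{0}^{π} ∫_{1}^{3} (14ρ) · ρ^2 sin(φ) dρ dφ dθ.

Inner (ρ): 280sin(φ).
Middle (φ): 560.
Outer (θ): 1120π.

Therefore the triple integral equals 1120π.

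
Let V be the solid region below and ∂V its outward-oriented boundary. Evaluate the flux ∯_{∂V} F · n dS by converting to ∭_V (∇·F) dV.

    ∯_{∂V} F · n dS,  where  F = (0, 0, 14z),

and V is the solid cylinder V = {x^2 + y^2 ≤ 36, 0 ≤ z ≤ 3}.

By the divergence theorem,

    ∯_{∂V} F · n dS = ∭_V (∇ · F) dV.

Compute the divergence:
    ∇ · F = ∂F_x/∂x + ∂F_y/∂y + ∂F_z/∂z = 0 + 0 + 14 = 14.

In cylindrical coordinates, x = r cos(θ), y = r sin(θ), z = z, dV = r dr dθ dz, with 0 ≤ r ≤ 6, 0 ≤ θ ≤ 2π, 0 ≤ z ≤ 3.

The integrand, after substitution and multiplying by the volume element, becomes (14) · r, so

    ∭_V (∇·F) dV = ∫_0^{2π} ∫_0^{6} ∫_0^{3} (14) · r dz dr dθ.

Inner (z from 0 to 3): 42r.
Middle (r from 0 to 6): 756.
Outer (θ from 0 to 2π): 1512π.

Therefore ∯_{∂V} F · n dS = 1512π.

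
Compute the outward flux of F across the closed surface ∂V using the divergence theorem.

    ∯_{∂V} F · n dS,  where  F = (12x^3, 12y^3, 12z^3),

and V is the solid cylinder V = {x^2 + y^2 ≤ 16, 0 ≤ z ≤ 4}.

By the divergence theorem,

    ∯_{∂V} F · n dS = ∭_V (∇ · F) dV.

Compute the divergence:
    ∇ · F = ∂F_x/∂x + ∂F_y/∂y + ∂F_z/∂z = 36x^2 + 36y^2 + 36z^2.

In cylindrical coordinates, x = r cos(θ), y = r sin(θ), z = z, dV = r dr dθ dz, with 0 ≤ r ≤ 4, 0 ≤ θ ≤ 2π, 0 ≤ z ≤ 4.

The integrand, after substitution and multiplying by the volume element, becomes (36r^2 + 36z^2) · r, so

    ∭_V (∇·F) dV = ∫_0^{2π} ∫_0^{4} ∫_0^{4} (36r^2 + 36z^2) · r dz dr dθ.

Inner (z from 0 to 4): 144r^3 + 768r.
Middle (r from 0 to 4): 15360.
Outer (θ from 0 to 2π): 30720π.

Therefore ∯_{∂V} F · n dS = 30720π.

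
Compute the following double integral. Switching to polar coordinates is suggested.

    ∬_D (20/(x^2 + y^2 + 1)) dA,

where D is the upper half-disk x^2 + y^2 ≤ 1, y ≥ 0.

The region D is 0 ≤ r ≤ 1, 0 ≤ θ ≤ π in polar coordinates, where x = r cos(θ), y = r sin(θ), and dA = r dr dθ.

Under the substitution, the integrand becomes 20/(r^2 + 1), so

    ∬_D (20/(x^2 + y^2 + 1)) dA = ∫_{0}^{π} ∫_{0}^{1} (20/(r^2 + 1)) · r dr dθ.

Inner integral (in r): ∫_{0}^{1} (20/(r^2 + 1)) · r dr = log(1024).

Outer integral (in θ): ∫_{0}^{π} (log(1024)) dθ = log(1024^π).

Therefore ∬_D (20/(x^2 + y^2 + 1)) dA = log(1024^π).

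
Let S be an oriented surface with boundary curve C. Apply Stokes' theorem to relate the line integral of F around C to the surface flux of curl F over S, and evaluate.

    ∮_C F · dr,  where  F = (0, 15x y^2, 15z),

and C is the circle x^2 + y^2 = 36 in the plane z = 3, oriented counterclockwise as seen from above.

Let S be the flat disk x^2 + y^2 ≤ 36 in the plane z = 3, with upward unit normal n̂ = ẑ. By Stokes' theorem,

    ∮_C F · dr = ∬_S (∇ × F) · n̂ dS = ∬_D (curl F)_z dA,

where D is the disk x^2 + y^2 ≤ 36.

Compute the curl of F = (0, 15x y^2, 15z):
    (∇ × F)_x = ∂F_z/∂y - ∂F_y/∂z = 0,
    (∇ × F)_y = ∂F_x/∂z - ∂F_z/∂x = 0,
    (∇ × F)_z = ∂F_y/∂x - ∂F_x/∂y = 15y^2.

On z = 3, (curl F)_z = 15y^2.

Convert to polar (x = r cos θ, y = r sin θ, dA = r dr dθ); the integrand becomes 15r^2sin(θ)^2, so

    ∬_D (curl F)_z dA = ∫_0^{2π} ∫_0^{6} (15r^2sin(θ)^2) · r dr dθ.

Inner (r from 0 to 6): 4860sin(θ)^2.
Outer (θ from 0 to 2π): 4860π.

Therefore ∮_C F · dr = 4860π.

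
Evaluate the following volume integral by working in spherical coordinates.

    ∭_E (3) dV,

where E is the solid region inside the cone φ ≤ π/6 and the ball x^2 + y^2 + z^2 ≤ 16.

In spherical coordinates, x = ρ sin(φ) cos(θ), y = ρ sin(φ) sin(θ), z = ρ cos(φ), and dV = ρ^2 sin(φ) dρ dφ dθ.

The integrand becomes 3, so

    ∭_E (3) dV = ∫_{0}^{2π} ∫_{0}^{π/6} ∫_{0}^{4} (3) · ρ^2 sin(φ) dρ dφ dθ.

Inner (ρ): 64sin(φ).
Middle (φ): 64 - 32sqrt(3).
Outer (θ): 64π (2 - sqrt(3)).

Therefore the triple integral equals 64π (2 - sqrt(3)).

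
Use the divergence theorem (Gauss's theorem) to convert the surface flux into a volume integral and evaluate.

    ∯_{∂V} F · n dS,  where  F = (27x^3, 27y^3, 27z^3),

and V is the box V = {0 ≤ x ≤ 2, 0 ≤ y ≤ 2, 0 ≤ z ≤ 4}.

By the divergence theorem,

    ∯_{∂V} F · n dS = ∭_V (∇ · F) dV.

Compute the divergence:
    ∇ · F = ∂F_x/∂x + ∂F_y/∂y + ∂F_z/∂z = 81x^2 + 81y^2 + 81z^2.

V is a rectangular box, so dV = dx dy dz with 0 ≤ x ≤ 2, 0 ≤ y ≤ 2, 0 ≤ z ≤ 4.

Integrate (81x^2 + 81y^2 + 81z^2) over V as an iterated integral:

    ∭_V (∇·F) dV = ∫_0^{2} ∫_0^{2} ∫_0^{4} (81x^2 + 81y^2 + 81z^2) dz dy dx.

Inner (z from 0 to 4): 324x^2 + 324y^2 + 1728.
Middle (y from 0 to 2): 648x^2 + 4320.
Outer (x from 0 to 2): 10368.

Therefore ∯_{∂V} F · n dS = 10368.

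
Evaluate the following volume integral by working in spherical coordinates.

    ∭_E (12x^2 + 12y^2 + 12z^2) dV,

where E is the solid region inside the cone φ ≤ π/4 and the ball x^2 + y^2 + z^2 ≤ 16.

In spherical coordinates, x = ρ sin(φ) cos(θ), y = ρ sin(φ) sin(θ), z = ρ cos(φ), and dV = ρ^2 sin(φ) dρ dφ dθ.

The integrand becomes 12ρ^2, so

    ∭_E (12x^2 + 12y^2 + 12z^2) dV = ∫_{0}^{2π} ∫_{0}^{π/4} ∫_{0}^{4} (12ρ^2) · ρ^2 sin(φ) dρ dφ dθ.

Inner (ρ): 12288sin(φ)/5.
Middle (φ): 12288/5 - 6144sqrt(2)/5.
Outer (θ): 12288π (2 - sqrt(2))/5.

Therefore the triple integral equals 12288π (2 - sqrt(2))/5.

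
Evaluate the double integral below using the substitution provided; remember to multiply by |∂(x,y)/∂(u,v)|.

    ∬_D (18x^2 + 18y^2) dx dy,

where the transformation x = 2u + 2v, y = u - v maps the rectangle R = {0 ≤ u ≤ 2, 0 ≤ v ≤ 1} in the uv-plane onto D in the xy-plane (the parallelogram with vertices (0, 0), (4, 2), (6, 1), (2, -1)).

Compute the Jacobian determinant of (x, y) with respect to (u, v):

    ∂(x,y)/∂(u,v) = | 2  2 | = (2)(-1) - (2)(1) = -4.
                   | 1  -1 |

Its absolute value is |J| = 4 (the area scaling factor).

Substituting x = 2u + 2v, y = u - v into the integrand,

    18x^2 + 18y^2 → 90u^2 + 108u v + 90v^2,

so the integral becomes

    ∬_R (90u^2 + 108u v + 90v^2) · |J| du dv = ∫_0^2 ∫_0^1 (360u^2 + 432u v + 360v^2) dv du.

Inner (v): 360u^2 + 216u + 120.
Outer (u): 1632.

Therefore ∬_D (18x^2 + 18y^2) dx dy = 1632.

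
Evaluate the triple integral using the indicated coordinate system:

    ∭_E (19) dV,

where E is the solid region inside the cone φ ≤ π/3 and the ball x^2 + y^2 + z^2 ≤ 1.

In spherical coordinates, x = ρ sin(φ) cos(θ), y = ρ sin(φ) sin(θ), z = ρ cos(φ), and dV = ρ^2 sin(φ) dρ dφ dθ.

The integrand becomes 19, so

    ∭_E (19) dV = ∫_{0}^{2π} ∫_{0}^{π/3} ∫_{0}^{1} (19) · ρ^2 sin(φ) dρ dφ dθ.

Inner (ρ): 19sin(φ)/3.
Middle (φ): 19/6.
Outer (θ): 19π/3.

Therefore the triple integral equals 19π/3.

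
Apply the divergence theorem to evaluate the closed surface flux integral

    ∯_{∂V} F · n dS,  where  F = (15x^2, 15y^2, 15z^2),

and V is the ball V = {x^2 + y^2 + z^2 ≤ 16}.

By the divergence theorem,

    ∯_{∂V} F · n dS = ∭_V (∇ · F) dV.

Compute the divergence:
    ∇ · F = ∂F_x/∂x + ∂F_y/∂y + ∂F_z/∂z = 30x + 30y + 30z.

In spherical coordinates, x = ρ sin(φ) cos(θ), y = ρ sin(φ) sin(θ), z = ρ cos(φ), dV = ρ^2 sin(φ) dρ dφ dθ, with 0 ≤ ρ ≤ 4, 0 ≤ φ ≤ π, 0 ≤ θ ≤ 2π.

The integrand, after substitution and multiplying by the volume element, becomes (30ρ (sqrt(2)sin(φ)sin(θ + π/4) + cos(φ))) · ρ^2 sin(φ), so

    ∭_V (∇·F) dV = ∫_0^{2π} ∫_0^{π} ∫_0^{4} (30ρ (sqrt(2)sin(φ)sin(θ + π/4) + cos(φ))) · ρ^2 sin(φ) dρ dφ dθ.

Inner (ρ from 0 to 4): 1920(sqrt(2)sin(φ)sin(θ + π/4) + cos(φ))sin(φ).
Middle (φ from 0 to π): 960sqrt(2)π sin(θ + π/4).
Outer (θ from 0 to 2π): 0.

Therefore ∯_{∂V} F · n dS = 0.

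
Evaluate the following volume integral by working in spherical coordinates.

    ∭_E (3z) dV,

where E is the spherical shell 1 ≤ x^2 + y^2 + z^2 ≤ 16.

In spherical coordinates, x = ρ sin(φ) cos(θ), y = ρ sin(φ) sin(θ), z = ρ cos(φ), and dV = ρ^2 sin(φ) dρ dφ dθ.

The integrand becomes 3ρ cos(φ), so

    ∭_E (3z) dV = ∫_{0}^{2π} ∫_{0}^{π} ∫_{1}^{4} (3ρ cos(φ)) · ρ^2 sin(φ) dρ dφ dθ.

Inner (ρ): 765sin(2φ)/8.
Middle (φ): 0.
Outer (θ): 0.

Therefore the triple integral equals 0.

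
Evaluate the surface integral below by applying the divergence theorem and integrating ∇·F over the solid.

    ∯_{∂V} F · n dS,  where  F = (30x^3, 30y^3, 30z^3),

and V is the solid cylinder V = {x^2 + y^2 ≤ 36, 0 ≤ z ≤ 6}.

By the divergence theorem,

    ∯_{∂V} F · n dS = ∭_V (∇ · F) dV.

Compute the divergence:
    ∇ · F = ∂F_x/∂x + ∂F_y/∂y + ∂F_z/∂z = 90x^2 + 90y^2 + 90z^2.

In cylindrical coordinates, x = r cos(θ), y = r sin(θ), z = z, dV = r dr dθ dz, with 0 ≤ r ≤ 6, 0 ≤ θ ≤ 2π, 0 ≤ z ≤ 6.

The integrand, after substitution and multiplying by the volume element, becomes (90r^2 + 90z^2) · r, so

    ∭_V (∇·F) dV = ∫_0^{2π} ∫_0^{6} ∫_0^{6} (90r^2 + 90z^2) · r dz dr dθ.

Inner (z from 0 to 6): 540r (r^2 + 12).
Middle (r from 0 to 6): 291600.
Outer (θ from 0 to 2π): 583200π.

Therefore ∯_{∂V} F · n dS = 583200π.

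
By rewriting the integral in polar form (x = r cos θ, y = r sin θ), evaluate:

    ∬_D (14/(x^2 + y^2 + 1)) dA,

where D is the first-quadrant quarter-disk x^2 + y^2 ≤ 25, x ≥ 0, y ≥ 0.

The region D is 0 ≤ r ≤ 5, 0 ≤ θ ≤ π/2 in polar coordinates, where x = r cos(θ), y = r sin(θ), and dA = r dr dθ.

Under the substitution, the integrand becomes 14/(r^2 + 1), so

    ∬_D (14/(x^2 + y^2 + 1)) dA = ∫_{0}^{π/2} ∫_{0}^{5} (14/(r^2 + 1)) · r dr dθ.

Inner integral (in r): ∫_{0}^{5} (14/(r^2 + 1)) · r dr = log(8031810176).

Outer integral (in θ): ∫_{0}^{π/2} (log(8031810176)) dθ = log(8031810176^(π/2)).

Therefore ∬_D (14/(x^2 + y^2 + 1)) dA = log(8031810176^(π/2)).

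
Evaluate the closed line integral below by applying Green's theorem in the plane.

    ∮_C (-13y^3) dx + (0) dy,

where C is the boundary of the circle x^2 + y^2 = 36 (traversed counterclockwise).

Green's theorem converts the closed line integral into a double integral over the enclosed region D:

    ∮_C P dx + Q dy = ∬_D (∂Q/∂x - ∂P/∂y) dA.

Here P = -13y^3, Q = 0, so

    ∂Q/∂x = 0,    ∂P/∂y = -39y^2,
    ∂Q/∂x - ∂P/∂y = 39y^2.

D is the region x^2 + y^2 ≤ 36. Evaluating the double integral:

In polar coordinates (x = r cos θ, y = r sin θ, dA = r dr dθ) the integrand becomes 39r^2sin(θ)^2, so

    ∬_D (39y^2) dA = ∫_0^{2π} ∫_0^{6} (39r^2sin(θ)^2) · r dr dθ.

Inner (r from 0 to 6): 12636sin(θ)^2.
Outer (θ from 0 to 2π): 12636π.

Therefore ∮_C P dx + Q dy = 12636π.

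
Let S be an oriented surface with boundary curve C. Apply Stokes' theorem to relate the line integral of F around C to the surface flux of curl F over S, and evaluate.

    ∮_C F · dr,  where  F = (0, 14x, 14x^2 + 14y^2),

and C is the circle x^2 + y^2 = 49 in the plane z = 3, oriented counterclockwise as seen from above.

Let S be the flat disk x^2 + y^2 ≤ 49 in the plane z = 3, with upward unit normal n̂ = ẑ. By Stokes' theorem,

    ∮_C F · dr = ∬_S (∇ × F) · n̂ dS = ∬_D (curl F)_z dA,

where D is the disk x^2 + y^2 ≤ 49.

Compute the curl of F = (0, 14x, 14x^2 + 14y^2):
    (∇ × F)_x = ∂F_z/∂y - ∂F_y/∂z = 28y,
    (∇ × F)_y = ∂F_x/∂z - ∂F_z/∂x = -28x,
    (∇ × F)_z = ∂F_y/∂x - ∂F_x/∂y = 14.

On z = 3, (curl F)_z = 14.

Convert to polar (x = r cos θ, y = r sin θ, dA = r dr dθ); the integrand becomes 14, so

    ∬_D (curl F)_z dA = ∫_0^{2π} ∫_0^{7} (14) · r dr dθ.

Inner (r from 0 to 7): 343.
Outer (θ from 0 to 2π): 686π.

Therefore ∮_C F · dr = 686π.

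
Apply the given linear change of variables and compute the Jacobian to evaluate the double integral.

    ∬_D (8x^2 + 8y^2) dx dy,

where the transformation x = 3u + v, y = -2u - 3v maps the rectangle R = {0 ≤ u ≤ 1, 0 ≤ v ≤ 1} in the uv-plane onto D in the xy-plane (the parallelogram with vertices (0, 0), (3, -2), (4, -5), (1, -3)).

Compute the Jacobian determinant of (x, y) with respect to (u, v):

    ∂(x,y)/∂(u,v) = | 3  1 | = (3)(-3) - (1)(-2) = -7.
                   | -2  -3 |

Its absolute value is |J| = 7 (the area scaling factor).

Substituting x = 3u + v, y = -2u - 3v into the integrand,

    8x^2 + 8y^2 → 104u^2 + 144u v + 80v^2,

so the integral becomes

    ∬_R (104u^2 + 144u v + 80v^2) · |J| du dv = ∫_0^1 ∫_0^1 (728u^2 + 1008u v + 560v^2) dv du.

Inner (v): 728u^2 + 504u + 560/3.
Outer (u): 2044/3.

Therefore ∬_D (8x^2 + 8y^2) dx dy = 2044/3.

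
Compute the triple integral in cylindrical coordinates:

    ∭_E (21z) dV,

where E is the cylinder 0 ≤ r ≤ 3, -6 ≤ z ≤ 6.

In cylindrical coordinates, x = r cos(θ), y = r sin(θ), z = z, and dV = r dr dθ dz.

The integrand becomes 21z, so

    ∭_E (21z) dV = ∫_{0}^{2π} ∫_{0}^{3} ∫_{-6}^{6} (21z) · r dz dr dθ.

Inner (z): 0.
Middle (r from 0 to 3): 0.
Outer (θ): 0.

Therefore the triple integral equals 0.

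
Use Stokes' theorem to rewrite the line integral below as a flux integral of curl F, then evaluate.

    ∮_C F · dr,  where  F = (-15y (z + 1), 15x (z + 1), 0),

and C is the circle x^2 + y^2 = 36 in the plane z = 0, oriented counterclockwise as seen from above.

Let S be the flat disk x^2 + y^2 ≤ 36 in the plane z = 0, with upward unit normal n̂ = ẑ. By Stokes' theorem,

    ∮_C F · dr = ∬_S (∇ × F) · n̂ dS = ∬_D (curl F)_z dA,

where D is the disk x^2 + y^2 ≤ 36.

Compute the curl of F = (-15y (z + 1), 15x (z + 1), 0):
    (∇ × F)_x = ∂F_z/∂y - ∂F_y/∂z = -15x,
    (∇ × F)_y = ∂F_x/∂z - ∂F_z/∂x = -15y,
    (∇ × F)_z = ∂F_y/∂x - ∂F_x/∂y = 30z + 30.

On z = 0, (curl F)_z = 30.

Convert to polar (x = r cos θ, y = r sin θ, dA = r dr dθ); the integrand becomes 30, so

    ∬_D (curl F)_z dA = ∫_0^{2π} ∫_0^{6} (30) · r dr dθ.

Inner (r from 0 to 6): 540.
Outer (θ from 0 to 2π): 1080π.

Therefore ∮_C F · dr = 1080π.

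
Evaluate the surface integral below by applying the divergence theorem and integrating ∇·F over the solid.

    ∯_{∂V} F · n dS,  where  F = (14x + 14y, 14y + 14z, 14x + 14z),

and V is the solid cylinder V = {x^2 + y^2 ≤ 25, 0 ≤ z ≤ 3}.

By the divergence theorem,

    ∯_{∂V} F · n dS = ∭_V (∇ · F) dV.

Compute the divergence:
    ∇ · F = ∂F_x/∂x + ∂F_y/∂y + ∂F_z/∂z = 14 + 14 + 14 = 42.

In cylindrical coordinates, x = r cos(θ), y = r sin(θ), z = z, dV = r dr dθ dz, with 0 ≤ r ≤ 5, 0 ≤ θ ≤ 2π, 0 ≤ z ≤ 3.

The integrand, after substitution and multiplying by the volume element, becomes (42) · r, so

    ∭_V (∇·F) dV = ∫_0^{2π} ∫_0^{5} ∫_0^{3} (42) · r dz dr dθ.

Inner (z from 0 to 3): 126r.
Middle (r from 0 to 5): 1575.
Outer (θ from 0 to 2π): 3150π.

Therefore ∯_{∂V} F · n dS = 3150π.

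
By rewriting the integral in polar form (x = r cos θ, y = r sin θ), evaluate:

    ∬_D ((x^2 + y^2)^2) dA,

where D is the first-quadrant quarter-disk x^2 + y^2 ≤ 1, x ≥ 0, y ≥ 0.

The region D is 0 ≤ r ≤ 1, 0 ≤ θ ≤ π/2 in polar coordinates, where x = r cos(θ), y = r sin(θ), and dA = r dr dθ.

Under the substitution, the integrand becomes r^4, so

    ∬_D ((x^2 + y^2)^2) dA = ∫_{0}^{π/2} ∫_{0}^{1} (r^4) · r dr dθ.

Inner integral (in r): ∫_{0}^{1} (r^4) · r dr = 1/6.

Outer integral (in θ): ∫_{0}^{π/2} (1/6) dθ = π/12.

Therefore ∬_D ((x^2 + y^2)^2) dA = π/12.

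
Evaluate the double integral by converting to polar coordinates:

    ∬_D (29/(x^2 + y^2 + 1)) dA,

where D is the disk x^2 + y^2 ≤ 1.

The region D is 0 ≤ r ≤ 1, 0 ≤ θ ≤ 2π in polar coordinates, where x = r cos(θ), y = r sin(θ), and dA = r dr dθ.

Under the substitution, the integrand becomes 29/(r^2 + 1), so

    ∬_D (29/(x^2 + y^2 + 1)) dA = ∫_{0}^{2π} ∫_{0}^{1} (29/(r^2 + 1)) · r dr dθ.

Inner integral (in r): ∫_{0}^{1} (29/(r^2 + 1)) · r dr = 29log(2)/2.

Outer integral (in θ): ∫_{0}^{2π} (29log(2)/2) dθ = 29π log(2).

Therefore ∬_D (29/(x^2 + y^2 + 1)) dA = 29π log(2).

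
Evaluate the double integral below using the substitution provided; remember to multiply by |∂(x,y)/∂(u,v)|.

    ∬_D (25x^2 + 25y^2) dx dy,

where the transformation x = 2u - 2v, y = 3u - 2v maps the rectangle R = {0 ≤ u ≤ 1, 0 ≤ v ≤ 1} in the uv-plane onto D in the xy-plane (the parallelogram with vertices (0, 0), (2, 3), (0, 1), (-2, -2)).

Compute the Jacobian determinant of (x, y) with respect to (u, v):

    ∂(x,y)/∂(u,v) = | 2  -2 | = (2)(-2) - (-2)(3) = 2.
                   | 3  -2 |

Its absolute value is |J| = 2 (the area scaling factor).

Substituting x = 2u - 2v, y = 3u - 2v into the integrand,

    25x^2 + 25y^2 → 325u^2 - 500u v + 200v^2,

so the integral becomes

    ∬_R (325u^2 - 500u v + 200v^2) · |J| du dv = ∫_0^1 ∫_0^1 (650u^2 - 1000u v + 400v^2) dv du.

Inner (v): 650u^2 - 500u + 400/3.
Outer (u): 100.

Therefore ∬_D (25x^2 + 25y^2) dx dy = 100.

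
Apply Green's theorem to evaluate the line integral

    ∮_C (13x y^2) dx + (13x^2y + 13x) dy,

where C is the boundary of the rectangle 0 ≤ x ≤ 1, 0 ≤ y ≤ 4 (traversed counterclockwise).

Green's theorem converts the closed line integral into a double integral over the enclosed region D:

    ∮_C P dx + Q dy = ∬_D (∂Q/∂x - ∂P/∂y) dA.

Here P = 13x y^2, Q = 13x^2y + 13x, so

    ∂Q/∂x = 26x y + 13,    ∂P/∂y = 26x y,
    ∂Q/∂x - ∂P/∂y = 13.

D is the region 0 ≤ x ≤ 1, 0 ≤ y ≤ 4. Evaluating the double integral:

    ∬_D (13) dA = ∫_0^{1} ∫_0^{4} (13) dy dx.

Inner (y from 0 to 4): 52.
Outer (x from 0 to 1): 52.

Therefore ∮_C P dx + Q dy = 52.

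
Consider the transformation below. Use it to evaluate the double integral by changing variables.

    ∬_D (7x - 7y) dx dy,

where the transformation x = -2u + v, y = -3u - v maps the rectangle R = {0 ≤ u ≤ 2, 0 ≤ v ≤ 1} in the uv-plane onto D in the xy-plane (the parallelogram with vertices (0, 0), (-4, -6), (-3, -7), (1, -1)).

Compute the Jacobian determinant of (x, y) with respect to (u, v):

    ∂(x,y)/∂(u,v) = | -2  1 | = (-2)(-1) - (1)(-3) = 5.
                   | -3  -1 |

Its absolute value is |J| = 5 (the area scaling factor).

Substituting x = -2u + v, y = -3u - v into the integrand,

    7x - 7y → 7u + 14v,

so the integral becomes

    ∬_R (7u + 14v) · |J| du dv = ∫_0^2 ∫_0^1 (35u + 70v) dv du.

Inner (v): 35u + 35.
Outer (u): 140.

Therefore ∬_D (7x - 7y) dx dy = 140.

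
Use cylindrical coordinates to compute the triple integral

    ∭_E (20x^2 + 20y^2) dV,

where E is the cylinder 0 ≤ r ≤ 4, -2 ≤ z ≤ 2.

In cylindrical coordinates, x = r cos(θ), y = r sin(θ), z = z, and dV = r dr dθ dz.

The integrand becomes 20r^2, so

    ∭_E (20x^2 + 20y^2) dV = ∫_{0}^{2π} ∫_{0}^{4} ∫_{-2}^{2} (20r^2) · r dz dr dθ.

Inner (z): 80r^3.
Middle (r from 0 to 4): 5120.
Outer (θ): 10240π.

Therefore the triple integral equals 10240π.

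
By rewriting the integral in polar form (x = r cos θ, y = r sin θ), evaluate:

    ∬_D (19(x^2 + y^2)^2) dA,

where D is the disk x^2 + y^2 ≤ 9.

The region D is 0 ≤ r ≤ 3, 0 ≤ θ ≤ 2π in polar coordinates, where x = r cos(θ), y = r sin(θ), and dA = r dr dθ.

Under the substitution, the integrand becomes 19r^4, so

    ∬_D (19(x^2 + y^2)^2) dA = ∫_{0}^{2π} ∫_{0}^{3} (19r^4) · r dr dθ.

Inner integral (in r): ∫_{0}^{3} (19r^4) · r dr = 4617/2.

Outer integral (in θ): ∫_{0}^{2π} (4617/2) dθ = 4617π.

Therefore ∬_D (19(x^2 + y^2)^2) dA = 4617π.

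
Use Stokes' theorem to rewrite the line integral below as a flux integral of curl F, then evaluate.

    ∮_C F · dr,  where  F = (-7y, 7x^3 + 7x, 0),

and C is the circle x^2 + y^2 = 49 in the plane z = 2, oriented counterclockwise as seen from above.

Let S be the flat disk x^2 + y^2 ≤ 49 in the plane z = 2, with upward unit normal n̂ = ẑ. By Stokes' theorem,

    ∮_C F · dr = ∬_S (∇ × F) · n̂ dS = ∬_D (curl F)_z dA,

where D is the disk x^2 + y^2 ≤ 49.

Compute the curl of F = (-7y, 7x^3 + 7x, 0):
    (∇ × F)_x = ∂F_z/∂y - ∂F_y/∂z = 0,
    (∇ × F)_y = ∂F_x/∂z - ∂F_z/∂x = 0,
    (∇ × F)_z = ∂F_y/∂x - ∂F_x/∂y = 21x^2 + 14.

On z = 2, (curl F)_z = 21x^2 + 14.

Convert to polar (x = r cos θ, y = r sin θ, dA = r dr dθ); the integrand becomes 21r^2cos(θ)^2 + 14, so

    ∬_D (curl F)_z dA = ∫_0^{2π} ∫_0^{7} (21r^2cos(θ)^2 + 14) · r dr dθ.

Inner (r from 0 to 7): 50421cos(θ)^2/4 + 343.
Outer (θ from 0 to 2π): 53165π/4.

Therefore ∮_C F · dr = 53165π/4.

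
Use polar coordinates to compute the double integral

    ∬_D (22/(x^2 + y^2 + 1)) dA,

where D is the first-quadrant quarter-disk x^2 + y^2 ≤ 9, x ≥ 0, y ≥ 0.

The region D is 0 ≤ r ≤ 3, 0 ≤ θ ≤ π/2 in polar coordinates, where x = r cos(θ), y = r sin(θ), and dA = r dr dθ.

Under the substitution, the integrand becomes 22/(r^2 + 1), so

    ∬_D (22/(x^2 + y^2 + 1)) dA = ∫_{0}^{π/2} ∫_{0}^{3} (22/(r^2 + 1)) · r dr dθ.

Inner integral (in r): ∫_{0}^{3} (22/(r^2 + 1)) · r dr = log(100000000000).

Outer integral (in θ): ∫_{0}^{π/2} (log(100000000000)) dθ = log(100000000000^(π/2)).

Therefore ∬_D (22/(x^2 + y^2 + 1)) dA = log(100000000000^(π/2)).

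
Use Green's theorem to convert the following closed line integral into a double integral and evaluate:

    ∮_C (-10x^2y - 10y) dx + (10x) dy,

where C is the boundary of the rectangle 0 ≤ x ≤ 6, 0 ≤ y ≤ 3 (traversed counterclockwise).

Green's theorem converts the closed line integral into a double integral over the enclosed region D:

    ∮_C P dx + Q dy = ∬_D (∂Q/∂x - ∂P/∂y) dA.

Here P = -10x^2y - 10y, Q = 10x, so

    ∂Q/∂x = 10,    ∂P/∂y = -10x^2 - 10,
    ∂Q/∂x - ∂P/∂y = 10x^2 + 20.

D is the region 0 ≤ x ≤ 6, 0 ≤ y ≤ 3. Evaluating the double integral:

    ∬_D (10x^2 + 20) dA = ∫_0^{6} ∫_0^{3} (10x^2 + 20) dy dx.

Inner (y from 0 to 3): 30x^2 + 60.
Outer (x from 0 to 6): 2520.

Therefore ∮_C P dx + Q dy = 2520.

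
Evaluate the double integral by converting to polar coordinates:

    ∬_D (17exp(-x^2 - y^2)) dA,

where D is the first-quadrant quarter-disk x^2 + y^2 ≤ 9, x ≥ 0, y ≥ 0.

The region D is 0 ≤ r ≤ 3, 0 ≤ θ ≤ π/2 in polar coordinates, where x = r cos(θ), y = r sin(θ), and dA = r dr dθ.

Under the substitution, the integrand becomes 17exp(-r^2), so

    ∬_D (17exp(-x^2 - y^2)) dA = ∫_{0}^{π/2} ∫_{0}^{3} (17exp(-r^2)) · r dr dθ.

Inner integral (in r): ∫_{0}^{3} (17exp(-r^2)) · r dr = 17/2 - 17exp(-9)/2.

Outer integral (in θ): ∫_{0}^{π/2} (17/2 - 17exp(-9)/2) dθ = -17π (1 - exp(9))exp(-9)/4.

Therefore ∬_D (17exp(-x^2 - y^2)) dA = -17π (1 - exp(9))exp(-9)/4.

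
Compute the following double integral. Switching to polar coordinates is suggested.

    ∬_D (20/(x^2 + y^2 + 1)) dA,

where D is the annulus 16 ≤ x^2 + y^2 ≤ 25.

The region D is 4 ≤ r ≤ 5, 0 ≤ θ ≤ 2π in polar coordinates, where x = r cos(θ), y = r sin(θ), and dA = r dr dθ.

Under the substitution, the integrand becomes 20/(r^2 + 1), so

    ∬_D (20/(x^2 + y^2 + 1)) dA = ∫_{0}^{2π} ∫_{4}^{5} (20/(r^2 + 1)) · r dr dθ.

Inner integral (in r): ∫_{4}^{5} (20/(r^2 + 1)) · r dr = log(141167095653376/2015993900449).

Outer integral (in θ): ∫_{0}^{2π} (log(141167095653376/2015993900449)) dθ = log((141167095653376/2015993900449)^(2π)).

Therefore ∬_D (20/(x^2 + y^2 + 1)) dA = log((141167095653376/2015993900449)^(2π)).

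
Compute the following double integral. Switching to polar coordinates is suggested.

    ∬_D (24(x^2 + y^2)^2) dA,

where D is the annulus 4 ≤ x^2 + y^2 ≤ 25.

The region D is 2 ≤ r ≤ 5, 0 ≤ θ ≤ 2π in polar coordinates, where x = r cos(θ), y = r sin(θ), and dA = r dr dθ.

Under the substitution, the integrand becomes 24r^4, so

    ∬_D (24(x^2 + y^2)^2) dA = ∫_{0}^{2π} ∫_{2}^{5} (24r^4) · r dr dθ.

Inner integral (in r): ∫_{2}^{5} (24r^4) · r dr = 62244.

Outer integral (in θ): ∫_{0}^{2π} (62244) dθ = 124488π.

Therefore ∬_D (24(x^2 + y^2)^2) dA = 124488π.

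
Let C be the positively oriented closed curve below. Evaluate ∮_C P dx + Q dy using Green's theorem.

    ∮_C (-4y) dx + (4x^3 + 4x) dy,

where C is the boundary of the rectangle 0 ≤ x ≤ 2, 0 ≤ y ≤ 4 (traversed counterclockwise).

Green's theorem converts the closed line integral into a double integral over the enclosed region D:

    ∮_C P dx + Q dy = ∬_D (∂Q/∂x - ∂P/∂y) dA.

Here P = -4y, Q = 4x^3 + 4x, so

    ∂Q/∂x = 12x^2 + 4,    ∂P/∂y = -4,
    ∂Q/∂x - ∂P/∂y = 12x^2 + 8.

D is the region 0 ≤ x ≤ 2, 0 ≤ y ≤ 4. Evaluating the double integral:

    ∬_D (12x^2 + 8) dA = ∫_0^{2} ∫_0^{4} (12x^2 + 8) dy dx.

Inner (y from 0 to 4): 48x^2 + 32.
Outer (x from 0 to 2): 192.

Therefore ∮_C P dx + Q dy = 192.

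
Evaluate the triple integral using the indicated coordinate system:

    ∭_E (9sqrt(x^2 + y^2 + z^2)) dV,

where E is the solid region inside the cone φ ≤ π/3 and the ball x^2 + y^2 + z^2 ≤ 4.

In spherical coordinates, x = ρ sin(φ) cos(θ), y = ρ sin(φ) sin(θ), z = ρ cos(φ), and dV = ρ^2 sin(φ) dρ dφ dθ.

The integrand becomes 9ρ, so

    ∭_E (9sqrt(x^2 + y^2 + z^2)) dV = ∫_{0}^{2π} ∫_{0}^{π/3} ∫_{0}^{2} (9ρ) · ρ^2 sin(φ) dρ dφ dθ.

Inner (ρ): 36sin(φ).
Middle (φ): 18.
Outer (θ): 36π.

Therefore the triple integral equals 36π.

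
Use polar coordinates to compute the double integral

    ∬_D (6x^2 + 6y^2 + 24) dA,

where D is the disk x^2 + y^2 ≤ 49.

The region D is 0 ≤ r ≤ 7, 0 ≤ θ ≤ 2π in polar coordinates, where x = r cos(θ), y = r sin(θ), and dA = r dr dθ.

Under the substitution, the integrand becomes 6r^2 + 24, so

    ∬_D (6x^2 + 6y^2 + 24) dA = ∫_{0}^{2π} ∫_{0}^{7} (6r^2 + 24) · r dr dθ.

Inner integral (in r): ∫_{0}^{7} (6r^2 + 24) · r dr = 8379/2.

Outer integral (in θ): ∫_{0}^{2π} (8379/2) dθ = 8379π.

Therefore ∬_D (6x^2 + 6y^2 + 24) dA = 8379π.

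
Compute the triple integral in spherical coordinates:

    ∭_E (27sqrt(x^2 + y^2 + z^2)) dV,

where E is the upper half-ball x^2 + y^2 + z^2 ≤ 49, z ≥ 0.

In spherical coordinates, x = ρ sin(φ) cos(θ), y = ρ sin(φ) sin(θ), z = ρ cos(φ), and dV = ρ^2 sin(φ) dρ dφ dθ.

The integrand becomes 27ρ, so

    ∭_E (27sqrt(x^2 + y^2 + z^2)) dV = ∫_{0}^{2π} ∫_{0}^{π/2} ∫_{0}^{7} (27ρ) · ρ^2 sin(φ) dρ dφ dθ.

Inner (ρ): 64827sin(φ)/4.
Middle (φ): 64827/4.
Outer (θ): 64827π/2.

Therefore the triple integral equals 64827π/2.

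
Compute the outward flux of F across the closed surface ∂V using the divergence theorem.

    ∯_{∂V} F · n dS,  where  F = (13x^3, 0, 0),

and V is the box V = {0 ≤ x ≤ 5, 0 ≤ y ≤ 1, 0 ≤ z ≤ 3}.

By the divergence theorem,

    ∯_{∂V} F · n dS = ∭_V (∇ · F) dV.

Compute the divergence:
    ∇ · F = ∂F_x/∂x + ∂F_y/∂y + ∂F_z/∂z = 39x^2 + 0 + 0 = 39x^2.

V is a rectangular box, so dV = dx dy dz with 0 ≤ x ≤ 5, 0 ≤ y ≤ 1, 0 ≤ z ≤ 3.

Integrate (39x^2) over V as an iterated integral:

    ∭_V (∇·F) dV = ∫_0^{5} ∫_0^{1} ∫_0^{3} (39x^2) dz dy dx.

Inner (z from 0 to 3): 117x^2.
Middle (y from 0 to 1): 117x^2.
Outer (x from 0 to 5): 4875.

Therefore ∯_{∂V} F · n dS = 4875.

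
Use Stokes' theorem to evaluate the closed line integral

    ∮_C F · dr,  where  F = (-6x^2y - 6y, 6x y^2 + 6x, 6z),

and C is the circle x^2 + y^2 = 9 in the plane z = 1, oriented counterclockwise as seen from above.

Let S be the flat disk x^2 + y^2 ≤ 9 in the plane z = 1, with upward unit normal n̂ = ẑ. By Stokes' theorem,

    ∮_C F · dr = ∬_S (∇ × F) · n̂ dS = ∬_D (curl F)_z dA,

where D is the disk x^2 + y^2 ≤ 9.

Compute the curl of F = (-6x^2y - 6y, 6x y^2 + 6x, 6z):
    (∇ × F)_x = ∂F_z/∂y - ∂F_y/∂z = 0,
    (∇ × F)_y = ∂F_x/∂z - ∂F_z/∂x = 0,
    (∇ × F)_z = ∂F_y/∂x - ∂F_x/∂y = 6x^2 + 6y^2 + 12.

On z = 1, (curl F)_z = 6x^2 + 6y^2 + 12.

Convert to polar (x = r cos θ, y = r sin θ, dA = r dr dθ); the integrand becomes 6r^2 + 12, so

    ∬_D (curl F)_z dA = ∫_0^{2π} ∫_0^{3} (6r^2 + 12) · r dr dθ.

Inner (r from 0 to 3): 351/2.
Outer (θ from 0 to 2π): 351π.

Therefore ∮_C F · dr = 351π.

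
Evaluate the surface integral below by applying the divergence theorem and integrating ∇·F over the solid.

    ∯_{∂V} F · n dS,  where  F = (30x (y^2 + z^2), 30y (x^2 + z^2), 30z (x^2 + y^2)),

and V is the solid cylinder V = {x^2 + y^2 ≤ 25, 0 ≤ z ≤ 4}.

By the divergence theorem,

    ∯_{∂V} F · n dS = ∭_V (∇ · F) dV.

Compute the divergence:
    ∇ · F = ∂F_x/∂x + ∂F_y/∂y + ∂F_z/∂z = 30y^2 + 30z^2 + 30x^2 + 30z^2 + 30x^2 + 30y^2 = 60x^2 + 60y^2 + 60z^2.

In cylindrical coordinates, x = r cos(θ), y = r sin(θ), z = z, dV = r dr dθ dz, with 0 ≤ r ≤ 5, 0 ≤ θ ≤ 2π, 0 ≤ z ≤ 4.

The integrand, after substitution and multiplying by the volume element, becomes (60r^2 + 60z^2) · r, so

    ∭_V (∇·F) dV = ∫_0^{2π} ∫_0^{5} ∫_0^{4} (60r^2 + 60z^2) · r dz dr dθ.

Inner (z from 0 to 4): 240r^3 + 1280r.
Middle (r from 0 to 5): 53500.
Outer (θ from 0 to 2π): 107000π.

Therefore ∯_{∂V} F · n dS = 107000π.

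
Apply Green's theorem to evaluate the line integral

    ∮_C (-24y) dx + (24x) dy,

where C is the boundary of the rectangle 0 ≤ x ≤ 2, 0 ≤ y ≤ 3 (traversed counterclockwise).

Green's theorem converts the closed line integral into a double integral over the enclosed region D:

    ∮_C P dx + Q dy = ∬_D (∂Q/∂x - ∂P/∂y) dA.

Here P = -24y, Q = 24x, so

    ∂Q/∂x = 24,    ∂P/∂y = -24,
    ∂Q/∂x - ∂P/∂y = 48.

D is the region 0 ≤ x ≤ 2, 0 ≤ y ≤ 3. Evaluating the double integral:

    ∬_D (48) dA = ∫_0^{2} ∫_0^{3} (48) dy dx.

Inner (y from 0 to 3): 144.
Outer (x from 0 to 2): 288.

Therefore ∮_C P dx + Q dy = 288.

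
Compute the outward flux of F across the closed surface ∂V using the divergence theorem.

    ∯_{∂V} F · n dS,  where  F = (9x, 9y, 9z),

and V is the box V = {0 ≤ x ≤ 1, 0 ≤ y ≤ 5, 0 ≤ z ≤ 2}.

By the divergence theorem,

    ∯_{∂V} F · n dS = ∭_V (∇ · F) dV.

Compute the divergence:
    ∇ · F = ∂F_x/∂x + ∂F_y/∂y + ∂F_z/∂z = 9 + 9 + 9 = 27.

V is a rectangular box, so dV = dx dy dz with 0 ≤ x ≤ 1, 0 ≤ y ≤ 5, 0 ≤ z ≤ 2.

Integrate (27) over V as an iterated integral:

    ∭_V (∇·F) dV = ∫_0^{1} ∫_0^{5} ∫_0^{2} (27) dz dy dx.

Inner (z from 0 to 2): 54.
Middle (y from 0 to 5): 270.
Outer (x from 0 to 1): 270.

Therefore ∯_{∂V} F · n dS = 270.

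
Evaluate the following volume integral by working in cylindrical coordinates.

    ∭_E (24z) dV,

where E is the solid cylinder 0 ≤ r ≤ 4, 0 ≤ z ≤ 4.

In cylindrical coordinates, x = r cos(θ), y = r sin(θ), z = z, and dV = r dr dθ dz.

The integrand becomes 24z, so

    ∭_E (24z) dV = ∫_{0}^{2π} ∫_{0}^{4} ∫_{0}^{4} (24z) · r dz dr dθ.

Inner (z): 192r.
Middle (r from 0 to 4): 1536.
Outer (θ): 3072π.

Therefore the triple integral equals 3072π.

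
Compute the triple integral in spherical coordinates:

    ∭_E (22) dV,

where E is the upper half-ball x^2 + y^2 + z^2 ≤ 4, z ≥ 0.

In spherical coordinates, x = ρ sin(φ) cos(θ), y = ρ sin(φ) sin(θ), z = ρ cos(φ), and dV = ρ^2 sin(φ) dρ dφ dθ.

The integrand becomes 22, so

    ∭_E (22) dV = ∫_{0}^{2π} ∫_{0}^{π/2} ∫_{0}^{2} (22) · ρ^2 sin(φ) dρ dφ dθ.

Inner (ρ): 176sin(φ)/3.
Middle (φ): 176/3.
Outer (θ): 352π/3.

Therefore the triple integral equals 352π/3.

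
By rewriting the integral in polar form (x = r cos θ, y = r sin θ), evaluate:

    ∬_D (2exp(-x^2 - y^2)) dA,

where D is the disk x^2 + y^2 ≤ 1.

The region D is 0 ≤ r ≤ 1, 0 ≤ θ ≤ 2π in polar coordinates, where x = r cos(θ), y = r sin(θ), and dA = r dr dθ.

Under the substitution, the integrand becomes 2exp(-r^2), so

    ∬_D (2exp(-x^2 - y^2)) dA = ∫_{0}^{2π} ∫_{0}^{1} (2exp(-r^2)) · r dr dθ.

Inner integral (in r): ∫_{0}^{1} (2exp(-r^2)) · r dr = 1 - exp(-1).

Outer integral (in θ): ∫_{0}^{2π} (1 - exp(-1)) dθ = -2π exp(-1) + 2π.

Therefore ∬_D (2exp(-x^2 - y^2)) dA = -2π exp(-1) + 2π.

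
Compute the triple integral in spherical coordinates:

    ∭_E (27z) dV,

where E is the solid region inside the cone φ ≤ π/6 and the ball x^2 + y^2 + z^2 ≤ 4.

In spherical coordinates, x = ρ sin(φ) cos(θ), y = ρ sin(φ) sin(θ), z = ρ cos(φ), and dV = ρ^2 sin(φ) dρ dφ dθ.

The integrand becomes 27ρ cos(φ), so

    ∭_E (27z) dV = ∫_{0}^{2π} ∫_{0}^{π/6} ∫_{0}^{2} (27ρ cos(φ)) · ρ^2 sin(φ) dρ dφ dθ.

Inner (ρ): 54sin(2φ).
Middle (φ): 27/2.
Outer (θ): 27π.

Therefore the triple integral equals 27π.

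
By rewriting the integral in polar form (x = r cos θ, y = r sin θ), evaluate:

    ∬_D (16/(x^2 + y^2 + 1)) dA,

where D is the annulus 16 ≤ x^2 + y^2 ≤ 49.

The region D is 4 ≤ r ≤ 7, 0 ≤ θ ≤ 2π in polar coordinates, where x = r cos(θ), y = r sin(θ), and dA = r dr dθ.

Under the substitution, the integrand becomes 16/(r^2 + 1), so

    ∬_D (16/(x^2 + y^2 + 1)) dA = ∫_{0}^{2π} ∫_{4}^{7} (16/(r^2 + 1)) · r dr dθ.

Inner integral (in r): ∫_{4}^{7} (16/(r^2 + 1)) · r dr = log(39062500000000/6975757441).

Outer integral (in θ): ∫_{0}^{2π} (log(39062500000000/6975757441)) dθ = log((39062500000000/6975757441)^(2π)).

Therefore ∬_D (16/(x^2 + y^2 + 1)) dA = log((39062500000000/6975757441)^(2π)).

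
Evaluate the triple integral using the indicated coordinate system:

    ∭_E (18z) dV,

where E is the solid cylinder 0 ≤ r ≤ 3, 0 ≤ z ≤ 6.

In cylindrical coordinates, x = r cos(θ), y = r sin(θ), z = z, and dV = r dr dθ dz.

The integrand becomes 18z, so

    ∭_E (18z) dV = ∫_{0}^{2π} ∫_{0}^{3} ∫_{0}^{6} (18z) · r dz dr dθ.

Inner (z): 324r.
Middle (r from 0 to 3): 1458.
Outer (θ): 2916π.

Therefore the triple integral equals 2916π.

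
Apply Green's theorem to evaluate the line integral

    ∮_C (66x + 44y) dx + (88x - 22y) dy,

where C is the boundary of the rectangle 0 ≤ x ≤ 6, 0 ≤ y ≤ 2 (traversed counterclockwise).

Green's theorem converts the closed line integral into a double integral over the enclosed region D:

    ∮_C P dx + Q dy = ∬_D (∂Q/∂x - ∂P/∂y) dA.

Here P = 66x + 44y, Q = 88x - 22y, so

    ∂Q/∂x = 88,    ∂P/∂y = 44,
    ∂Q/∂x - ∂P/∂y = 44.

D is the region 0 ≤ x ≤ 6, 0 ≤ y ≤ 2. Evaluating the double integral:

    ∬_D (44) dA = ∫_0^{6} ∫_0^{2} (44) dy dx.

Inner (y from 0 to 2): 88.
Outer (x from 0 to 6): 528.

Therefore ∮_C P dx + Q dy = 528.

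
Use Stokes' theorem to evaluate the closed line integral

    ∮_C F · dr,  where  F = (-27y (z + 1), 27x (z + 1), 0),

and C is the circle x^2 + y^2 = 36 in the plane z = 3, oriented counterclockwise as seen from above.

Let S be the flat disk x^2 + y^2 ≤ 36 in the plane z = 3, with upward unit normal n̂ = ẑ. By Stokes' theorem,

    ∮_C F · dr = ∬_S (∇ × F) · n̂ dS = ∬_D (curl F)_z dA,

where D is the disk x^2 + y^2 ≤ 36.

Compute the curl of F = (-27y (z + 1), 27x (z + 1), 0):
    (∇ × F)_x = ∂F_z/∂y - ∂F_y/∂z = -27x,
    (∇ × F)_y = ∂F_x/∂z - ∂F_z/∂x = -27y,
    (∇ × F)_z = ∂F_y/∂x - ∂F_x/∂y = 54z + 54.

On z = 3, (curl F)_z = 216.

Convert to polar (x = r cos θ, y = r sin θ, dA = r dr dθ); the integrand becomes 216, so

    ∬_D (curl F)_z dA = ∫_0^{2π} ∫_0^{6} (216) · r dr dθ.

Inner (r from 0 to 6): 3888.
Outer (θ from 0 to 2π): 7776π.

Therefore ∮_C F · dr = 7776π.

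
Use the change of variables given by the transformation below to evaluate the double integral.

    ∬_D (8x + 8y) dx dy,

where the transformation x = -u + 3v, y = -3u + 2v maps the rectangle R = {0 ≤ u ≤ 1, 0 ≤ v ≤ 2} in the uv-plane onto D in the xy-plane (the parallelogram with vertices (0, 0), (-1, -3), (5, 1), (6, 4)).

Compute the Jacobian determinant of (x, y) with respect to (u, v):

    ∂(x,y)/∂(u,v) = | -1  3 | = (-1)(2) - (3)(-3) = 7.
                   | -3  2 |

Its absolute value is |J| = 7 (the area scaling factor).

Substituting x = -u + 3v, y = -3u + 2v into the integrand,

    8x + 8y → -32u + 40v,

so the integral becomes

    ∬_R (-32u + 40v) · |J| du dv = ∫_0^1 ∫_0^2 (-224u + 280v) dv du.

Inner (v): 560 - 448u.
Outer (u): 336.

Therefore ∬_D (8x + 8y) dx dy = 336.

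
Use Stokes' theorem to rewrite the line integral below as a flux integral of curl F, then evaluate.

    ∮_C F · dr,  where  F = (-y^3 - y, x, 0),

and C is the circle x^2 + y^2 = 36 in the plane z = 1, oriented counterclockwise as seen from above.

Let S be the flat disk x^2 + y^2 ≤ 36 in the plane z = 1, with upward unit normal n̂ = ẑ. By Stokes' theorem,

    ∮_C F · dr = ∬_S (∇ × F) · n̂ dS = ∬_D (curl F)_z dA,

where D is the disk x^2 + y^2 ≤ 36.

Compute the curl of F = (-y^3 - y, x, 0):
    (∇ × F)_x = ∂F_z/∂y - ∂F_y/∂z = 0,
    (∇ × F)_y = ∂F_x/∂z - ∂F_z/∂x = 0,
    (∇ × F)_z = ∂F_y/∂x - ∂F_x/∂y = 3y^2 + 2.

On z = 1, (curl F)_z = 3y^2 + 2.

Convert to polar (x = r cos θ, y = r sin θ, dA = r dr dθ); the integrand becomes 3r^2sin(θ)^2 + 2, so

    ∬_D (curl F)_z dA = ∫_0^{2π} ∫_0^{6} (3r^2sin(θ)^2 + 2) · r dr dθ.

Inner (r from 0 to 6): 972sin(θ)^2 + 36.
Outer (θ from 0 to 2π): 1044π.

Therefore ∮_C F · dr = 1044π.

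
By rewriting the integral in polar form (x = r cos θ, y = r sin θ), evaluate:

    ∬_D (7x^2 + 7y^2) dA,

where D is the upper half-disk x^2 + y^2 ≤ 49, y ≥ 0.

The region D is 0 ≤ r ≤ 7, 0 ≤ θ ≤ π in polar coordinates, where x = r cos(θ), y = r sin(θ), and dA = r dr dθ.

Under the substitution, the integrand becomes 7r^2, so

    ∬_D (7x^2 + 7y^2) dA = ∫_{0}^{π} ∫_{0}^{7} (7r^2) · r dr dθ.

Inner integral (in r): ∫_{0}^{7} (7r^2) · r dr = 16807/4.

Outer integral (in θ): ∫_{0}^{π} (16807/4) dθ = 16807π/4.

Therefore ∬_D (7x^2 + 7y^2) dA = 16807π/4.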